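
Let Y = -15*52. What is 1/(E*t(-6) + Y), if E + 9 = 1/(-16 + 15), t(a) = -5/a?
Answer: -3/2365 ≈ -0.0012685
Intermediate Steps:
E = -10 (E = -9 + 1/(-16 + 15) = -9 + 1/(-1) = -9 - 1 = -10)
Y = -780
1/(E*t(-6) + Y) = 1/(-(-50)/(-6) - 780) = 1/(-(-50)*(-1)/6 - 780) = 1/(-10*5/6 - 780) = 1/(-25/3 - 780) = 1/(-2365/3) = -3/2365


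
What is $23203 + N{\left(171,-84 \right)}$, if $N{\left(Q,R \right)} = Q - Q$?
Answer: $23203$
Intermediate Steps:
$N{\left(Q,R \right)} = 0$
$23203 + N{\left(171,-84 \right)} = 23203 + 0 = 23203$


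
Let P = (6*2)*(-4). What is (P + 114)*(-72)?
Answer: -4752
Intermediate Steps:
P = -48 (P = 12*(-4) = -48)
(P + 114)*(-72) = (-48 + 114)*(-72) = 66*(-72) = -4752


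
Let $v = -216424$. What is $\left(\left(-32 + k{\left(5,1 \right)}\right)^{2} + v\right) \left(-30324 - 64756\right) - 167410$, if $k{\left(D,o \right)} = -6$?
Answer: $20440130990$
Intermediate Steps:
$\left(\left(-32 + k{\left(5,1 \right)}\right)^{2} + v\right) \left(-30324 - 64756\right) - 167410 = \left(\left(-32 - 6\right)^{2} - 216424\right) \left(-30324 - 64756\right) - 167410 = \left(\left(-38\right)^{2} - 216424\right) \left(-95080\right) - 167410 = \left(1444 - 216424\right) \left(-95080\right) - 167410 = \left(-214980\right) \left(-95080\right) - 167410 = 20440298400 - 167410 = 20440130990$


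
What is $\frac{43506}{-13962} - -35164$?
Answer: $\frac{81819377}{2327} \approx 35161.0$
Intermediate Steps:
$\frac{43506}{-13962} - -35164 = 43506 \left(- \frac{1}{13962}\right) + 35164 = - \frac{7251}{2327} + 35164 = \frac{81819377}{2327}$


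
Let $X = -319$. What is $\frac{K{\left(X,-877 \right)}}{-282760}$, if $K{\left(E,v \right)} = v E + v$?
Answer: $- \frac{139443}{141380} \approx -0.9863$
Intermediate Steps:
$K{\left(E,v \right)} = v + E v$ ($K{\left(E,v \right)} = E v + v = v + E v$)
$\frac{K{\left(X,-877 \right)}}{-282760} = \frac{\left(-877\right) \left(1 - 319\right)}{-282760} = \left(-877\right) \left(-318\right) \left(- \frac{1}{282760}\right) = 278886 \left(- \frac{1}{282760}\right) = - \frac{139443}{141380}$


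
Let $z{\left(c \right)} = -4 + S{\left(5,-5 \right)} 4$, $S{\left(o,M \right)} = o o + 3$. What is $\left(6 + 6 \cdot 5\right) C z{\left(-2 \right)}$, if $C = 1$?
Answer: $3888$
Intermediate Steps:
$S{\left(o,M \right)} = 3 + o^{2}$ ($S{\left(o,M \right)} = o^{2} + 3 = 3 + o^{2}$)
$z{\left(c \right)} = 108$ ($z{\left(c \right)} = -4 + \left(3 + 5^{2}\right) 4 = -4 + \left(3 + 25\right) 4 = -4 + 28 \cdot 4 = -4 + 112 = 108$)
$\left(6 + 6 \cdot 5\right) C z{\left(-2 \right)} = \left(6 + 6 \cdot 5\right) 1 \cdot 108 = \left(6 + 30\right) 1 \cdot 108 = 36 \cdot 1 \cdot 108 = 36 \cdot 108 = 3888$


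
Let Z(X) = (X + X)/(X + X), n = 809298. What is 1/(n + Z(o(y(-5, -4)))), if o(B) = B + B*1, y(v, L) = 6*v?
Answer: 1/809299 ≈ 1.2356e-6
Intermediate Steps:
o(B) = 2*B (o(B) = B + B = 2*B)
Z(X) = 1 (Z(X) = (2*X)/((2*X)) = (2*X)*(1/(2*X)) = 1)
1/(n + Z(o(y(-5, -4)))) = 1/(809298 + 1) = 1/809299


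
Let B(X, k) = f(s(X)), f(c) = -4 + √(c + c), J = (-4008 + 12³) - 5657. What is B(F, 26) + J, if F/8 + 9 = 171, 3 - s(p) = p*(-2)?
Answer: -7941 + √5190 ≈ -7869.0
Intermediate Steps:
s(p) = 3 + 2*p (s(p) = 3 - p*(-2) = 3 - (-2)*p = 3 + 2*p)
F = 1296 (F = -72 + 8*171 = -72 + 1368 = 1296)
J = -7937 (J = (-4008 + 1728) - 5657 = -2280 - 5657 = -7937)
f(c) = -4 + √2*√c (f(c) = -4 + √(2*c) = -4 + √2*√c)
B(X, k) = -4 + √2*√(3 + 2*X)
B(F, 26) + J = (-4 + √(6 + 4*1296)) - 7937 = (-4 + √(6 + 5184)) - 7937 = (-4 + √5190) - 7937 = -7941 + √5190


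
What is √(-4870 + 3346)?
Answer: 2*I*√381 ≈ 39.038*I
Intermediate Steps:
√(-4870 + 3346) = √(-1524) = 2*I*√381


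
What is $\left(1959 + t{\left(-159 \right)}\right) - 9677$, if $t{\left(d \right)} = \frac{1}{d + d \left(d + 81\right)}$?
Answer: $- \frac{94491473}{12243} \approx -7718.0$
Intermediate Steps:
$t{\left(d \right)} = \frac{1}{d + d \left(81 + d\right)}$
$\left(1959 + t{\left(-159 \right)}\right) - 9677 = \left(1959 + \frac{1}{\left(-159\right) \left(82 - 159\right)}\right) - 9677 = \left(1959 - \frac{1}{159 \left(-77\right)}\right) - 9677 = \left(1959 - - \frac{1}{12243}\right) - 9677 = \left(1959 + \frac{1}{12243}\right) - 9677 = \frac{23984038}{12243} - 9677 = - \frac{94491473}{12243}$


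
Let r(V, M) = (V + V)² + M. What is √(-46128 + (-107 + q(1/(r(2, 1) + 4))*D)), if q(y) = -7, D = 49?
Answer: I*√46578 ≈ 215.82*I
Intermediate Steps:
r(V, M) = M + 4*V² (r(V, M) = (2*V)² + M = 4*V² + M = M + 4*V²)
√(-46128 + (-107 + q(1/(r(2, 1) + 4))*D)) = √(-46128 + (-107 - 7*49)) = √(-46128 + (-107 - 343)) = √(-46128 - 450) = √(-46578) = I*√46578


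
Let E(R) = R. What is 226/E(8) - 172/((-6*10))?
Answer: 1867/60 ≈ 31.117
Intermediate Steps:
226/E(8) - 172/((-6*10)) = 226/8 - 172/((-6*10)) = 226*(⅛) - 172/(-60) = 113/4 - 172*(-1/60) = 113/4 + 43/15 = 1867/60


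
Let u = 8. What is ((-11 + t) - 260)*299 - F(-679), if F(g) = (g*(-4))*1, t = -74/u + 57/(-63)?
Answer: -7289627/84 ≈ -86781.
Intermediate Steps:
t = -853/84 (t = -74/8 + 57/(-63) = -74*1/8 + 57*(-1/63) = -37/4 - 19/21 = -853/84 ≈ -10.155)
F(g) = -4*g (F(g) = -4*g*1 = -4*g)
((-11 + t) - 260)*299 - F(-679) = ((-11 - 853/84) - 260)*299 - (-4)*(-679) = (-1777/84 - 260)*299 - 1*2716 = -23617/84*299 - 2716 = -7061483/84 - 2716 = -7289627/84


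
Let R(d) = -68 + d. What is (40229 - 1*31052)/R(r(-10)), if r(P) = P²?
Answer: 9177/32 ≈ 286.78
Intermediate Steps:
(40229 - 1*31052)/R(r(-10)) = (40229 - 1*31052)/(-68 + (-10)²) = (40229 - 31052)/(-68 + 100) = 9177/32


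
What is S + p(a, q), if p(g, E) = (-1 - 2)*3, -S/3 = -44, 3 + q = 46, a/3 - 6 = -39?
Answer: 123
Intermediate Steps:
a = -99 (a = 18 + 3*(-39) = 18 - 117 = -99)
q = 43 (q = -3 + 46 = 43)
S = 132 (S = -3*(-44) = 132)
p(g, E) = -9 (p(g, E) = -3*3 = -9)
S + p(a, q) = 132 - 9 = 123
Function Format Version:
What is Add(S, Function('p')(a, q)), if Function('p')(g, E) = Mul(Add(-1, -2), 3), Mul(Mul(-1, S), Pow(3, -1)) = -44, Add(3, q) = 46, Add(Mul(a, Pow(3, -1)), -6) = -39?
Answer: 123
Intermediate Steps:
a = -99 (a = Add(18, Mul(3, -39)) = Add(18, -117) = -99)
q = 43 (q = Add(-3, 46) = 43)
S = 132 (S = Mul(-3, -44) = 132)
Function('p')(g, E) = -9 (Function('p')(g, E) = Mul(-3, 3) = -9)
Add(S, Function('p')(a, q)) = Add(132, -9) = 123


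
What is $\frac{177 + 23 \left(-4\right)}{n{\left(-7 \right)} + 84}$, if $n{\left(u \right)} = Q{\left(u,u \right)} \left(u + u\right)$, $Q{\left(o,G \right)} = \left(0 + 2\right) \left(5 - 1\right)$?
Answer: $- \frac{85}{28} \approx -3.0357$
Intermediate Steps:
$Q{\left(o,G \right)} = 8$ ($Q{\left(o,G \right)} = 2 \cdot 4 = 8$)
$n{\left(u \right)} = 16 u$ ($n{\left(u \right)} = 8 \left(u + u\right) = 8 \cdot 2 u = 16 u$)
$\frac{177 + 23 \left(-4\right)}{n{\left(-7 \right)} + 84} = \frac{177 + 23 \left(-4\right)}{16 \left(-7\right) + 84} = \frac{177 - 92}{-112 + 84} = \frac{85}{-28} = 85 \left(- \frac{1}{28}\right) = - \frac{85}{28}$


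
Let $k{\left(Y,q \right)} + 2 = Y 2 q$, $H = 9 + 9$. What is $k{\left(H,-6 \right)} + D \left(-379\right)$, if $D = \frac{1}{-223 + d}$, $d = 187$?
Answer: $- \frac{7469}{36} \approx -207.47$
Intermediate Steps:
$D = - \frac{1}{36}$ ($D = \frac{1}{-223 + 187} = \frac{1}{-36} = - \frac{1}{36} \approx -0.027778$)
$H = 18$
$k{\left(Y,q \right)} = -2 + 2 Y q$ ($k{\left(Y,q \right)} = -2 + Y 2 q = -2 + 2 Y q$)
$k{\left(H,-6 \right)} + D \left(-379\right) = \left(-2 + 2 \cdot 18 \left(-6\right)\right) - - \frac{379}{36} = \left(-2 - 216\right) + \frac{379}{36} = -218 + \frac{379}{36} = - \frac{7469}{36}$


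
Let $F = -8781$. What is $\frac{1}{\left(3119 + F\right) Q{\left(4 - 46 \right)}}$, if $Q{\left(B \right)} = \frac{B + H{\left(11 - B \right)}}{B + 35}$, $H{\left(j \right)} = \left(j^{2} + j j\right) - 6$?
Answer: $\frac{7}{31537340} \approx 2.2196 \cdot 10^{-7}$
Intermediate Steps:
$H{\left(j \right)} = -6 + 2 j^{2}$ ($H{\left(j \right)} = \left(j^{2} + j^{2}\right) - 6 = 2 j^{2} - 6 = -6 + 2 j^{2}$)
$Q{\left(B \right)} = \frac{-6 + B + 2 \left(11 - B\right)^{2}}{35 + B}$ ($Q{\left(B \right)} = \frac{B + \left(-6 + 2 \left(11 - B\right)^{2}\right)}{B + 35} = \frac{-6 + B + 2 \left(11 - B\right)^{2}}{35 + B}$)
$\frac{1}{\left(3119 + F\right) Q{\left(4 - 46 \right)}} = \frac{1}{\left(3119 - 8781\right) \frac{-6 + \left(4 - 46\right) + 2 \left(-11 + \left(4 - 46\right)\right)^{2}}{35 + \left(4 - 46\right)}} = \frac{1}{\left(-5662\right) \frac{-6 + \left(4 - 46\right) + 2 \left(-11 + \left(4 - 46\right)\right)^{2}}{35 + \left(4 - 46\right)}} = - \frac{1}{5662 \frac{-6 - 42 + 2 \left(-11 - 42\right)^{2}}{35 - 42}} = - \frac{1}{5662 \frac{-6 - 42 + 2 \left(-53\right)^{2}}{-7}} = - \frac{1}{5662 \left(- \frac{-6 - 42 + 2 \cdot 2809}{7}\right)} = - \frac{1}{5662 \left(- \frac{-6 - 42 + 5618}{7}\right)} = - \frac{1}{5662 \left(\left(- \frac{1}{7}\right) 5570\right)} = - \frac{1}{5662 \left(- \frac{5570}{7}\right)} = \left(- \frac{1}{5662}\right) \left(- \frac{7}{5570}\right) = \frac{7}{31537340}$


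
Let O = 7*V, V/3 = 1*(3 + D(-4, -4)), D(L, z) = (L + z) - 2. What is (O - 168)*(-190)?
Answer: 59850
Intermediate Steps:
D(L, z) = -2 + L + z
V = -21 (V = 3*(1*(3 + (-2 - 4 - 4))) = 3*(1*(3 - 10)) = 3*(1*(-7)) = 3*(-7) = -21)
O = -147 (O = 7*(-21) = -147)
(O - 168)*(-190) = (-147 - 168)*(-190) = -315*(-190) = 59850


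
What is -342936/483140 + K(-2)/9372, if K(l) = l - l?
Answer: -85734/120785 ≈ -0.70981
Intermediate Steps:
K(l) = 0
-342936/483140 + K(-2)/9372 = -342936/483140 + 0/9372 = -342936*1/483140 + 0*(1/9372) = -85734/120785 + 0 = -85734/120785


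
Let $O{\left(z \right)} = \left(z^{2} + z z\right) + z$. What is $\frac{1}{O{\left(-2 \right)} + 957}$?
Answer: $\frac{1}{963} \approx 0.0010384$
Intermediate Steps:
$O{\left(z \right)} = z + 2 z^{2}$ ($O{\left(z \right)} = \left(z^{2} + z^{2}\right) + z = 2 z^{2} + z = z + 2 z^{2}$)
$\frac{1}{O{\left(-2 \right)} + 957} = \frac{1}{- 2 \left(1 + 2 \left(-2\right)\right) + 957} = \frac{1}{- 2 \left(1 - 4\right) + 957} = \frac{1}{\left(-2\right) \left(-3\right) + 957} = \frac{1}{6 + 957} = \frac{1}{963}$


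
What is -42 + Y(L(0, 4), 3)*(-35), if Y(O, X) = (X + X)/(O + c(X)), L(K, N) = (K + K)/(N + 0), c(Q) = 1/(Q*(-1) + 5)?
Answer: -462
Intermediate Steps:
c(Q) = 1/(5 - Q) (c(Q) = 1/(-Q + 5) = 1/(5 - Q))
L(K, N) = 2*K/N (L(K, N) = (2*K)/N = 2*K/N)
Y(O, X) = 2*X/(O - 1/(-5 + X)) (Y(O, X) = (X + X)/(O - 1/(-5 + X)) = (2*X)/(O - 1/(-5 + X)) = 2*X/(O - 1/(-5 + X)))
-42 + Y(L(0, 4), 3)*(-35) = -42 + (2*3*(-5 + 3)/(-1 + (2*0/4)*(-5 + 3)))*(-35) = -42 + (2*3*(-2)/(-1 + (2*0*(1/4))*(-2)))*(-35) = -42 + (2*3*(-2)/(-1 + 0*(-2)))*(-35) = -42 + (2*3*(-2)/(-1 + 0))*(-35) = -42 + (2*3*(-2)/(-1))*(-35) = -42 + (2*3*(-1)*(-2))*(-35) = -42 + 12*(-35) = -42 - 420 = -462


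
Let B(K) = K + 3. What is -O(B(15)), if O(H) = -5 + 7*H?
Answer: -121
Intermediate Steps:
B(K) = 3 + K
-O(B(15)) = -(-5 + 7*(3 + 15)) = -(-5 + 7*18) = -(-5 + 126) = -1*121 = -121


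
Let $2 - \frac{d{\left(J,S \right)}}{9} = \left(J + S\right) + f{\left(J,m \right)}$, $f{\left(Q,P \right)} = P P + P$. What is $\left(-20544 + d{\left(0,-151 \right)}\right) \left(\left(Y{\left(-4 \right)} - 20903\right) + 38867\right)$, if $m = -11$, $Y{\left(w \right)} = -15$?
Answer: $-361797993$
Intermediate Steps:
$f{\left(Q,P \right)} = P + P^{2}$ ($f{\left(Q,P \right)} = P^{2} + P = P + P^{2}$)
$d{\left(J,S \right)} = -972 - 9 J - 9 S$ ($d{\left(J,S \right)} = 18 - 9 \left(\left(J + S\right) - 11 \left(1 - 11\right)\right) = 18 - 9 \left(\left(J + S\right) - -110\right) = 18 - 9 \left(\left(J + S\right) + 110\right) = 18 - 9 \left(110 + J + S\right) = 18 - \left(990 + 9 J + 9 S\right) = -972 - 9 J - 9 S$)
$\left(-20544 + d{\left(0,-151 \right)}\right) \left(\left(Y{\left(-4 \right)} - 20903\right) + 38867\right) = \left(-20544 - -387\right) \left(\left(-15 - 20903\right) + 38867\right) = \left(-20544 + \left(-972 + 0 + 1359\right)\right) \left(\left(-15 - 20903\right) + 38867\right) = \left(-20544 + 387\right) \left(-20918 + 38867\right) = \left(-20157\right) 17949 = -361797993$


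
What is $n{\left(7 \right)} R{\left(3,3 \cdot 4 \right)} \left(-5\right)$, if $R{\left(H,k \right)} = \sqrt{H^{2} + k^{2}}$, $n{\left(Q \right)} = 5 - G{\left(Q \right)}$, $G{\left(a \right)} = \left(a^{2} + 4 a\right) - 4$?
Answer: $1020 \sqrt{17} \approx 4205.6$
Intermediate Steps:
$G{\left(a \right)} = -4 + a^{2} + 4 a$
$n{\left(Q \right)} = 9 - Q^{2} - 4 Q$ ($n{\left(Q \right)} = 5 - \left(-4 + Q^{2} + 4 Q\right) = 9 - Q^{2} - 4 Q$)
$n{\left(7 \right)} R{\left(3,3 \cdot 4 \right)} \left(-5\right) = \left(9 - 7^{2} - 28\right) \sqrt{3^{2} + \left(3 \cdot 4\right)^{2}} \left(-5\right) = \left(9 - 49 - 28\right) \sqrt{9 + 12^{2}} \left(-5\right) = \left(9 - 49 - 28\right) \sqrt{9 + 144} \left(-5\right) = - 68 \sqrt{153} \left(-5\right) = - 68 \cdot 3 \sqrt{17} \left(-5\right) = - 204 \sqrt{17} \left(-5\right) = 1020 \sqrt{17}$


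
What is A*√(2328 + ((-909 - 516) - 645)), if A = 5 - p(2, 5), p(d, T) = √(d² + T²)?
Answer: √258*(5 - √29) ≈ -6.1867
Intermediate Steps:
p(d, T) = √(T² + d²)
A = 5 - √29 (A = 5 - √(5² + 2²) = 5 - √(25 + 4) = 5 - √29 ≈ -0.38516)
A*√(2328 + ((-909 - 516) - 645)) = (5 - √29)*√(2328 + ((-909 - 516) - 645)) = (5 - √29)*√(2328 + (-1425 - 645)) = (5 - √29)*√(2328 - 2070) = (5 - √29)*√258 = √258*(5 - √29)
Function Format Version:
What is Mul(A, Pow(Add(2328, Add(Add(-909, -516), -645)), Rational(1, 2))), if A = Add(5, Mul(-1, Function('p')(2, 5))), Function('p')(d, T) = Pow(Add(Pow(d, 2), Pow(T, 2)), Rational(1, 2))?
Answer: Mul(Pow(258, Rational(1, 2)), Add(5, Mul(-1, Pow(29, Rational(1, 2))))) ≈ -6.1867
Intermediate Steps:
Function('p')(d, T) = Pow(Add(Pow(T, 2), Pow(d, 2)), Rational(1, 2))
A = Add(5, Mul(-1, Pow(29, Rational(1, 2)))) (A = Add(5, Mul(-1, Pow(Add(Pow(5, 2), Pow(2, 2)), Rational(1, 2)))) = Add(5, Mul(-1, Pow(Add(25, 4), Rational(1, 2)))) = Add(5, Mul(-1, Pow(29, Rational(1, 2)))) ≈ -0.38516)
Mul(A, Pow(Add(2328, Add(Add(-909, -516), -645)), Rational(1, 2))) = Mul(Add(5, Mul(-1, Pow(29, Rational(1, 2)))), Pow(Add(2328, Add(Add(-909, -516), -645)), Rational(1, 2))) = Mul(Add(5, Mul(-1, Pow(29, Rational(1, 2)))), Pow(Add(2328, Add(-1425, -645)), Rational(1, 2))) = Mul(Add(5, Mul(-1, Pow(29, Rational(1, 2)))), Pow(Add(2328, -2070), Rational(1, 2))) = Mul(Add(5, Mul(-1, Pow(29, Rational(1, 2)))), Pow(258, Rational(1, 2))) = Mul(Pow(258, Rational(1, 2)), Add(5, Mul(-1, Pow(29, Rational(1, 2)))))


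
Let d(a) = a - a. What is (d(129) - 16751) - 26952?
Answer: -43703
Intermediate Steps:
d(a) = 0
(d(129) - 16751) - 26952 = (0 - 16751) - 26952 = -16751 - 26952 = -43703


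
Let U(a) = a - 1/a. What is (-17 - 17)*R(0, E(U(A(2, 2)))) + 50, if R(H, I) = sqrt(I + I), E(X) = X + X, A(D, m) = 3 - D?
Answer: 50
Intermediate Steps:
E(X) = 2*X
R(H, I) = sqrt(2)*sqrt(I) (R(H, I) = sqrt(2*I) = sqrt(2)*sqrt(I))
(-17 - 17)*R(0, E(U(A(2, 2)))) + 50 = (-17 - 17)*(sqrt(2)*sqrt(2*((3 - 1*2) - 1/(3 - 1*2)))) + 50 = -34*sqrt(2)*sqrt(2*((3 - 2) - 1/(3 - 2))) + 50 = -34*sqrt(2)*sqrt(2*(1 - 1/1)) + 50 = -34*sqrt(2)*sqrt(2*(1 - 1*1)) + 50 = -34*sqrt(2)*sqrt(2*(1 - 1)) + 50 = -34*sqrt(2)*sqrt(2*0) + 50 = -34*sqrt(2)*sqrt(0) + 50 = -34*sqrt(2)*0 + 50 = -34*0 + 50 = 0 + 50 = 50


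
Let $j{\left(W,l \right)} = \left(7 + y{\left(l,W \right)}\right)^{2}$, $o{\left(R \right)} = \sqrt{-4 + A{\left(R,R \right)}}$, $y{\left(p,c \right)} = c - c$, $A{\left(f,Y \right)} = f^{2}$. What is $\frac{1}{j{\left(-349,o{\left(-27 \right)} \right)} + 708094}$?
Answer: $\frac{1}{708143} \approx 1.4121 \cdot 10^{-6}$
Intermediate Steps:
$y{\left(p,c \right)} = 0$
$o{\left(R \right)} = \sqrt{-4 + R^{2}}$
$j{\left(W,l \right)} = 49$ ($j{\left(W,l \right)} = \left(7 + 0\right)^{2} = 7^{2} = 49$)
$\frac{1}{j{\left(-349,o{\left(-27 \right)} \right)} + 708094} = \frac{1}{49 + 708094} = \frac{1}{708143}$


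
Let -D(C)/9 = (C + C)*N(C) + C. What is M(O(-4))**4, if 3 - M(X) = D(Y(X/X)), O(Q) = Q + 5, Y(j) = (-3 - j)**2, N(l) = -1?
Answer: 395254161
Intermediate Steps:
O(Q) = 5 + Q
D(C) = 9*C (D(C) = -9*((C + C)*(-1) + C) = -9*((2*C)*(-1) + C) = -9*(-2*C + C) = -(-9)*C = 9*C)
M(X) = -141 (M(X) = 3 - 9*(3 + X/X)**2 = 3 - 9*(3 + 1)**2 = 3 - 9*4**2 = 3 - 9*16 = 3 - 1*144 = 3 - 144 = -141)
M(O(-4))**4 = (-141)**4 = 395254161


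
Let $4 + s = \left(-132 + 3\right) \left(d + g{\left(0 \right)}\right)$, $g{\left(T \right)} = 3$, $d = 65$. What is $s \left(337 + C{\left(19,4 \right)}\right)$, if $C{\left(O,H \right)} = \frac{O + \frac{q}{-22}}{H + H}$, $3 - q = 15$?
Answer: $- \frac{32768487}{11} \approx -2.979 \cdot 10^{6}$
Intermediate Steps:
$q = -12$ ($q = 3 - 15 = -12$)
$s = -8776$ ($s = -4 + \left(-132 + 3\right) \left(65 + 3\right) = -4 - 8772 = -8776$)
$C{\left(O,H \right)} = \frac{\frac{6}{11} + O}{2 H}$ ($C{\left(O,H \right)} = \frac{O - \frac{12}{-22}}{H + H} = \frac{O - - \frac{6}{11}}{2 H} = \left(O + \frac{6}{11}\right) \frac{1}{2 H} = \left(\frac{6}{11} + O\right) \frac{1}{2 H} = \frac{\frac{6}{11} + O}{2 H}$)
$s \left(337 + C{\left(19,4 \right)}\right) = - 8776 \left(337 + \frac{6 + 11 \cdot 19}{22 \cdot 4}\right) = - 8776 \left(337 + \frac{1}{22} \cdot \frac{1}{4} \left(6 + 209\right)\right) = - 8776 \left(337 + \frac{1}{22} \cdot \frac{1}{4} \cdot 215\right) = - 8776 \left(337 + \frac{215}{88}\right) = \left(-8776\right) \frac{29871}{88} = - \frac{32768487}{11}$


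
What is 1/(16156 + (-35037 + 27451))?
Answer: 1/8570 ≈ 0.00011669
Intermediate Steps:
1/(16156 + (-35037 + 27451)) = 1/(16156 - 7586) = 1/8570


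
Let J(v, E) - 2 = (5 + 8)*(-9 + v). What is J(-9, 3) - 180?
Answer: -412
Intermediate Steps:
J(v, E) = -115 + 13*v (J(v, E) = 2 + (5 + 8)*(-9 + v) = 2 + 13*(-9 + v) = 2 + (-117 + 13*v) = -115 + 13*v)
J(-9, 3) - 180 = (-115 + 13*(-9)) - 180 = (-115 - 117) - 180 = -232 - 180 = -412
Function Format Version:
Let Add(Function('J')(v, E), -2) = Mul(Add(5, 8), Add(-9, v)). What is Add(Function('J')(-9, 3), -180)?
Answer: -412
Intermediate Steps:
Function('J')(v, E) = Add(-115, Mul(13, v)) (Function('J')(v, E) = Add(2, Mul(Add(5, 8), Add(-9, v))) = Add(2, Mul(13, Add(-9, v))) = Add(2, Add(-117, Mul(13, v))) = Add(-115, Mul(13, v)))
Add(Function('J')(-9, 3), -180) = Add(Add(-115, Mul(13, -9)), -180) = Add(Add(-115, -117), -180) = Add(-232, -180) = -412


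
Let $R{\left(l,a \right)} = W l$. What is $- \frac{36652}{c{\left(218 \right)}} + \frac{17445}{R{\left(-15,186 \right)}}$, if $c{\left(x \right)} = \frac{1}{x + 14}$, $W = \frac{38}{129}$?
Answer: $- \frac{323274059}{38} \approx -8.5072 \cdot 10^{6}$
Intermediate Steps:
$W = \frac{38}{129}$ ($W = 38 \cdot \frac{1}{129} = \frac{38}{129} \approx 0.29457$)
$c{\left(x \right)} = \frac{1}{14 + x}$
$R{\left(l,a \right)} = \frac{38 l}{129}$
$- \frac{36652}{c{\left(218 \right)}} + \frac{17445}{R{\left(-15,186 \right)}} = - \frac{36652}{\frac{1}{14 + 218}} + \frac{17445}{\frac{38}{129} \left(-15\right)} = - \frac{36652}{\frac{1}{232}} + \frac{17445}{- \frac{190}{43}} = - 36652 \frac{1}{\frac{1}{232}} + 17445 \left(- \frac{43}{190}\right) = \left(-36652\right) 232 - \frac{150027}{38} = -8503264 - \frac{150027}{38} = - \frac{323274059}{38}$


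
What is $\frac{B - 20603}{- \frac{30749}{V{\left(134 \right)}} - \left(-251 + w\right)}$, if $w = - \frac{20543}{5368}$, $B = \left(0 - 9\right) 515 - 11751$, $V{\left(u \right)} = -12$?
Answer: $- \frac{595670856}{45368891} \approx -13.13$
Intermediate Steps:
$B = -16386$ ($B = \left(-9\right) 515 - 11751 = -4635 - 11751 = -16386$)
$w = - \frac{20543}{5368}$ ($w = \left(-20543\right) \frac{1}{5368} = - \frac{20543}{5368} \approx -3.8269$)
$\frac{B - 20603}{- \frac{30749}{V{\left(134 \right)}} - \left(-251 + w\right)} = \frac{-16386 - 20603}{- \frac{30749}{-12} + \left(251 - - \frac{20543}{5368}\right)} = - \frac{36989}{\left(-30749\right) \left(- \frac{1}{12}\right) + \left(251 + \frac{20543}{5368}\right)} = - \frac{36989}{\frac{30749}{12} + \frac{1367911}{5368}} = - \frac{36989}{\frac{45368891}{16104}} = \left(-36989\right) \frac{16104}{45368891} = - \frac{595670856}{45368891}$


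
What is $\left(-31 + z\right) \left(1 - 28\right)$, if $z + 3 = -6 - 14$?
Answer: $1458$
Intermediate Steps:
$z = -23$ ($z = -3 - 20 = -23$)
$\left(-31 + z\right) \left(1 - 28\right) = \left(-31 - 23\right) \left(1 - 28\right) = - 54 \left(1 - 28\right) = \left(-54\right) \left(-27\right) = 1458$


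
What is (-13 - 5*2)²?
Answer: 529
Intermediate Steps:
(-13 - 5*2)² = (-13 - 10)² = (-23)² = 529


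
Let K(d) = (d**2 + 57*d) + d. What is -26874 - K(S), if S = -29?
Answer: -26033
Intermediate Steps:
K(d) = d**2 + 58*d
-26874 - K(S) = -26874 - (-29)*(58 - 29) = -26874 - (-29)*29 = -26874 - 1*(-841) = -26874 + 841 = -26033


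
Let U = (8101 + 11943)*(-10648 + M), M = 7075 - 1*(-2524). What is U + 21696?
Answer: -21004460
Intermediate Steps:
M = 9599 (M = 7075 + 2524 = 9599)
U = -21026156 (U = (8101 + 11943)*(-10648 + 9599) = 20044*(-1049) = -21026156)
U + 21696 = -21026156 + 21696 = -21004460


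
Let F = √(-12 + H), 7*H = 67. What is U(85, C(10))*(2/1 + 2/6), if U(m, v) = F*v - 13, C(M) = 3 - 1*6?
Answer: -91/3 - I*√119 ≈ -30.333 - 10.909*I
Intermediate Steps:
H = 67/7 (H = (⅐)*67 = 67/7 ≈ 9.5714)
F = I*√119/7 (F = √(-12 + 67/7) = √(-17/7) = I*√119/7 ≈ 1.5584*I)
C(M) = -3 (C(M) = 3 - 6 = -3)
U(m, v) = -13 + I*v*√119/7 (U(m, v) = (I*√119/7)*v - 13 = I*v*√119/7 - 13 = -13 + I*v*√119/7)
U(85, C(10))*(2/1 + 2/6) = (-13 + (⅐)*I*(-3)*√119)*(2/1 + 2/6) = (-13 - 3*I*√119/7)*(2*1 + 2*(⅙)) = (-13 - 3*I*√119/7)*(2 + ⅓) = (-13 - 3*I*√119/7)*(7/3) = -91/3 - I*√119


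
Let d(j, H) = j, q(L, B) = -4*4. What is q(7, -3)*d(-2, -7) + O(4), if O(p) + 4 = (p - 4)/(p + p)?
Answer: 28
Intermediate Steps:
q(L, B) = -16
O(p) = -4 + (-4 + p)/(2*p) (O(p) = -4 + (p - 4)/(p + p) = -4 + (-4 + p)/((2*p)) = -4 + (-4 + p)*(1/(2*p)) = -4 + (-4 + p)/(2*p))
q(7, -3)*d(-2, -7) + O(4) = -16*(-2) + (-7/2 - 2/4) = 32 + (-7/2 - 2*1/4) = 32 + (-7/2 - 1/2) = 32 - 4 = 28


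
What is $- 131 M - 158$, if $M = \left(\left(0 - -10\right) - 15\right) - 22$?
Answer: $3379$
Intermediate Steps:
$M = -27$ ($M = \left(\left(0 + 10\right) - 15\right) - 22 = \left(10 - 15\right) - 22 = -5 - 22 = -27$)
$- 131 M - 158 = \left(-131\right) \left(-27\right) - 158 = 3537 - 158 = 3379$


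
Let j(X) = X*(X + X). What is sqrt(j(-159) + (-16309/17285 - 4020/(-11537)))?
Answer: sqrt(2010683369464120881565)/199417045 ≈ 224.86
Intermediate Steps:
j(X) = 2*X**2 (j(X) = X*(2*X) = 2*X**2)
sqrt(j(-159) + (-16309/17285 - 4020/(-11537))) = sqrt(2*(-159)**2 + (-16309/17285 - 4020/(-11537))) = sqrt(2*25281 + (-16309*1/17285 - 4020*(-1/11537))) = sqrt(50562 + (-16309/17285 + 4020/11537)) = sqrt(50562 - 118671233/199417045) = sqrt(10082805958057/199417045) = sqrt(2010683369464120881565)/199417045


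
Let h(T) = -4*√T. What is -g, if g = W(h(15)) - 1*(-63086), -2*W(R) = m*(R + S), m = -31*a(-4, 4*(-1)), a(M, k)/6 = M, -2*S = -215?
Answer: -23096 - 1488*√15 ≈ -28859.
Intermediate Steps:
S = 215/2 (S = -½*(-215) = 215/2 ≈ 107.50)
a(M, k) = 6*M
m = 744 (m = -186*(-4) = -31*(-24) = 744)
W(R) = -39990 - 372*R (W(R) = -372*(R + 215/2) = -372*(215/2 + R) = -(79980 + 744*R)/2 = -39990 - 372*R)
g = 23096 + 1488*√15 (g = (-39990 - (-1488)*√15) - 1*(-63086) = (-39990 + 1488*√15) + 63086 = 23096 + 1488*√15 ≈ 28859.)
-g = -(23096 + 1488*√15) = -23096 - 1488*√15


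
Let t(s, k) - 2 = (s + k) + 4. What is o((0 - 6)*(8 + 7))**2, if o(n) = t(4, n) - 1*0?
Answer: 6400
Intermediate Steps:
t(s, k) = 6 + k + s (t(s, k) = 2 + ((s + k) + 4) = 2 + ((k + s) + 4) = 2 + (4 + k + s) = 6 + k + s)
o(n) = 10 + n (o(n) = (6 + n + 4) - 1*0 = (10 + n) + 0 = 10 + n)
o((0 - 6)*(8 + 7))**2 = (10 + (0 - 6)*(8 + 7))**2 = (10 - 6*15)**2 = (10 - 90)**2 = (-80)**2 = 6400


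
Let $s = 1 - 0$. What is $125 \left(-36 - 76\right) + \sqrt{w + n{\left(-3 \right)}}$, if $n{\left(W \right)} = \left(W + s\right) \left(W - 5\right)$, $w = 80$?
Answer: $-14000 + 4 \sqrt{6} \approx -13990.0$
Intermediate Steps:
$s = 1$ ($s = 1 + 0 = 1$)
$n{\left(W \right)} = \left(1 + W\right) \left(-5 + W\right)$ ($n{\left(W \right)} = \left(W + 1\right) \left(W - 5\right) = \left(1 + W\right) \left(-5 + W\right)$)
$125 \left(-36 - 76\right) + \sqrt{w + n{\left(-3 \right)}} = 125 \left(-36 - 76\right) + \sqrt{80 - \left(-7 - 9\right)} = 125 \left(-112\right) + \sqrt{80 + \left(-5 + 9 + 12\right)} = -14000 + \sqrt{80 + 16} = -14000 + \sqrt{96} = -14000 + 4 \sqrt{6}$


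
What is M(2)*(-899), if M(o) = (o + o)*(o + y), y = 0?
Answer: -7192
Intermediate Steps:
M(o) = 2*o² (M(o) = (o + o)*(o + 0) = (2*o)*o = 2*o²)
M(2)*(-899) = (2*2²)*(-899) = (2*4)*(-899) = 8*(-899) = -7192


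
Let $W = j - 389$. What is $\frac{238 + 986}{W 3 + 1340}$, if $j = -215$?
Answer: $- \frac{153}{59} \approx -2.5932$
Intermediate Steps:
$W = -604$ ($W = -215 - 389 = -604$)
$\frac{238 + 986}{W 3 + 1340} = \frac{238 + 986}{\left(-604\right) 3 + 1340} = \frac{1224}{-1812 + 1340} = \frac{1224}{-472} = 1224 \left(- \frac{1}{472}\right) = - \frac{153}{59}$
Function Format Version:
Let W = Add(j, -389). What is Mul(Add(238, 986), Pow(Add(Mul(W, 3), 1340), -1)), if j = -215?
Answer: Rational(-153, 59) ≈ -2.5932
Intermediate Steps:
W = -604 (W = Add(-215, -389) = -604)
Mul(Add(238, 986), Pow(Add(Mul(W, 3), 1340), -1)) = Mul(Add(238, 986), Pow(Add(Mul(-604, 3), 1340), -1)) = Mul(1224, Pow(Add(-1812, 1340), -1)) = Mul(1224, Pow(-472, -1)) = Mul(1224, Rational(-1, 472)) = Rational(-153, 59)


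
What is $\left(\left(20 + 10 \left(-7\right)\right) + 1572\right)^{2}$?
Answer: $2316484$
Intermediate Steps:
$\left(\left(20 + 10 \left(-7\right)\right) + 1572\right)^{2} = \left(\left(20 - 70\right) + 1572\right)^{2} = \left(-50 + 1572\right)^{2} = 1522^{2} = 2316484$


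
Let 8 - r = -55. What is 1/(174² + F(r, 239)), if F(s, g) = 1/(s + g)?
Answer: 302/9143353 ≈ 3.3029e-5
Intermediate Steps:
r = 63 (r = 8 - 1*(-55) = 8 + 55 = 63)
F(s, g) = 1/(g + s)
1/(174² + F(r, 239)) = 1/(174² + 1/(239 + 63)) = 1/(30276 + 1/302) = 1/(9143353/302) = 302/9143353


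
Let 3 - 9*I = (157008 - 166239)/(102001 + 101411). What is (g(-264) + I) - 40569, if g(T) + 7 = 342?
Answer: -24552028735/610236 ≈ -40234.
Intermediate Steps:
g(T) = 335 (g(T) = -7 + 342 = 335)
I = 206489/610236 (I = ⅓ - (157008 - 166239)/(9*(102001 + 101411)) = ⅓ - (-3077)/(3*203412) = ⅓ - ⅑*(-3077/67804) = ⅓ + 3077/610236 = 206489/610236 ≈ 0.33838)
(g(-264) + I) - 40569 = (335 + 206489/610236) - 40569 = 204635549/610236 - 40569 = -24552028735/610236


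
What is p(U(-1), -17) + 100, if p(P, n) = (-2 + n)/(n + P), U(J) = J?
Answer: 1819/18 ≈ 101.06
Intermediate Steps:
p(P, n) = (-2 + n)/(P + n)
p(U(-1), -17) + 100 = (-2 - 17)/(-1 - 17) + 100 = -19/(-18) + 100 = -1/18*(-19) + 100 = 19/18 + 100 = 1819/18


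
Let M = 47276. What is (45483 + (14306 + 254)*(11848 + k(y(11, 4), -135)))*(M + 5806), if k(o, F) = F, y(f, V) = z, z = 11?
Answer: 9055086553566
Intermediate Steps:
y(f, V) = 11
(45483 + (14306 + 254)*(11848 + k(y(11, 4), -135)))*(M + 5806) = (45483 + (14306 + 254)*(11848 - 135))*(47276 + 5806) = (45483 + 14560*11713)*53082 = (45483 + 170541280)*53082 = 170586763*53082 = 9055086553566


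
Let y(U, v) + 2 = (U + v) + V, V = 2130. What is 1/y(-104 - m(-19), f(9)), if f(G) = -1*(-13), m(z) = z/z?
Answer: 1/2036 ≈ 0.00049116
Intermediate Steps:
m(z) = 1
f(G) = 13
y(U, v) = 2128 + U + v (y(U, v) = -2 + ((U + v) + 2130) = -2 + (2130 + U + v) = 2128 + U + v)
1/y(-104 - m(-19), f(9)) = 1/(2128 + (-104 - 1*1) + 13) = 1/(2128 + (-104 - 1) + 13) = 1/(2128 - 105 + 13) = 1/2036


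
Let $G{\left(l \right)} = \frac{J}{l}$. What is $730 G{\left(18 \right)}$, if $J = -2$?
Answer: $- \frac{730}{9} \approx -81.111$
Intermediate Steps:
$G{\left(l \right)} = - \frac{2}{l}$
$730 G{\left(18 \right)} = 730 \left(- \frac{2}{18}\right) = 730 \left(\left(-2\right) \frac{1}{18}\right) = 730 \left(- \frac{1}{9}\right) = - \frac{730}{9}$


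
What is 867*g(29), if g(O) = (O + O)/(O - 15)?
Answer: 25143/7 ≈ 3591.9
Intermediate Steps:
g(O) = 2*O/(-15 + O) (g(O) = (2*O)/(-15 + O) = 2*O/(-15 + O))
867*g(29) = 867*(2*29/(-15 + 29)) = 867*(2*29/14) = 867*(2*29*(1/14)) = 867*(29/7) = 25143/7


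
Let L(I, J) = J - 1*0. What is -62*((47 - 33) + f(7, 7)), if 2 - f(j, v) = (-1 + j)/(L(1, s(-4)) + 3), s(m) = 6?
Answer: -2852/3 ≈ -950.67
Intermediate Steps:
L(I, J) = J (L(I, J) = J + 0 = J)
f(j, v) = 19/9 - j/9 (f(j, v) = 2 - (-1 + j)/(6 + 3) = 2 - (-1 + j)/9 = 2 - (-1/9 + j/9) = 2 + (1/9 - j/9) = 19/9 - j/9)
-62*((47 - 33) + f(7, 7)) = -62*((47 - 33) + (19/9 - 1/9*7)) = -62*(14 + (19/9 - 7/9)) = -62*(14 + 4/3) = -62*46/3 = -2852/3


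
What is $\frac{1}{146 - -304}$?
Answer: $\frac{1}{450} \approx 0.0022222$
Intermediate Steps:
$\frac{1}{146 - -304} = \frac{1}{146 + 304} = \frac{1}{450}$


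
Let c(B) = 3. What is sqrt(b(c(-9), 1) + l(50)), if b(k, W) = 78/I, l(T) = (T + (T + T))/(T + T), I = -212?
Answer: 2*sqrt(795)/53 ≈ 1.0640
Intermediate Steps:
l(T) = 3/2 (l(T) = (T + 2*T)/((2*T)) = (3*T)*(1/(2*T)) = 3/2)
b(k, W) = -39/106 (b(k, W) = 78/(-212) = 78*(-1/212) = -39/106)
sqrt(b(c(-9), 1) + l(50)) = sqrt(-39/106 + 3/2) = sqrt(60/53) = 2*sqrt(795)/53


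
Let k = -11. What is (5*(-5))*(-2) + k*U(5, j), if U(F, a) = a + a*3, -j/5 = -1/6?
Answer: 40/3 ≈ 13.333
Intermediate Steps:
j = ⅚ (j = -(-5)/6 = -5*(-⅙) = ⅚ ≈ 0.83333)
U(F, a) = 4*a (U(F, a) = a + 3*a = 4*a)
(5*(-5))*(-2) + k*U(5, j) = (5*(-5))*(-2) - 44*5/6 = -25*(-2) - 11*10/3 = 50 - 110/3 = 40/3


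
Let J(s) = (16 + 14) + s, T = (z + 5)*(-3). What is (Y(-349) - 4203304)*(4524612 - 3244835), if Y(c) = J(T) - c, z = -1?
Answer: -5378822105049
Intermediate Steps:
T = -12 (T = (-1 + 5)*(-3) = 4*(-3) = -12)
J(s) = 30 + s
Y(c) = 18 - c (Y(c) = (30 - 12) - c = 18 - c)
(Y(-349) - 4203304)*(4524612 - 3244835) = ((18 - 1*(-349)) - 4203304)*(4524612 - 3244835) = ((18 + 349) - 4203304)*1279777 = (367 - 4203304)*1279777 = -4202937*1279777 = -5378822105049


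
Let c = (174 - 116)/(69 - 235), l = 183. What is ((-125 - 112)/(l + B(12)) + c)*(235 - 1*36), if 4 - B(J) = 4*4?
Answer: -1633790/4731 ≈ -345.34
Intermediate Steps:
c = -29/83 (c = 58/(-166) = 58*(-1/166) = -29/83 ≈ -0.34940)
B(J) = -12 (B(J) = 4 - 4*4 = 4 - 1*16 = 4 - 16 = -12)
((-125 - 112)/(l + B(12)) + c)*(235 - 1*36) = ((-125 - 112)/(183 - 12) - 29/83)*(235 - 1*36) = (-237/171 - 29/83)*(235 - 36) = (-237*1/171 - 29/83)*199 = (-79/57 - 29/83)*199 = -8210/4731*199 = -1633790/4731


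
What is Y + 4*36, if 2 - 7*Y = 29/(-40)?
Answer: 40429/280 ≈ 144.39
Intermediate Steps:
Y = 109/280 (Y = 2/7 - 29/(7*(-40)) = 2/7 - 29*(-1)/(7*40) = 2/7 - ⅐*(-29/40) = 2/7 + 29/280 = 109/280 ≈ 0.38929)
Y + 4*36 = 109/280 + 4*36 = 109/280 + 144 = 40429/280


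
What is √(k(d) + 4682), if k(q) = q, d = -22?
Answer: 2*√1165 ≈ 68.264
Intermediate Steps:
√(k(d) + 4682) = √(-22 + 4682) = √4660 = 2*√1165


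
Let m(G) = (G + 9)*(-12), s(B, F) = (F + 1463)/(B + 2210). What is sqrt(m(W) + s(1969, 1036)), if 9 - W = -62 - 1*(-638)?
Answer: sqrt(265191977)/199 ≈ 81.833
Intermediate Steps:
s(B, F) = (1463 + F)/(2210 + B)
W = -567 (W = 9 - (-62 - 1*(-638)) = 9 - (-62 + 638) = 9 - 1*576 = 9 - 576 = -567)
m(G) = -108 - 12*G (m(G) = (9 + G)*(-12) = -108 - 12*G)
sqrt(m(W) + s(1969, 1036)) = sqrt((-108 - 12*(-567)) + (1463 + 1036)/(2210 + 1969)) = sqrt((-108 + 6804) + 2499/4179) = sqrt(6696 + (1/4179)*2499) = sqrt(6696 + 119/199) = sqrt(1332623/199) = sqrt(265191977)/199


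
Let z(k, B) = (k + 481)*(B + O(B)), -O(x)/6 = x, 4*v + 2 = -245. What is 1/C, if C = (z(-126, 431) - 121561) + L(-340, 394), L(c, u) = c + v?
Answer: -4/3547951 ≈ -1.1274e-6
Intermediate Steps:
v = -247/4 (v = -½ + (¼)*(-245) = -½ - 245/4 = -247/4 ≈ -61.750)
O(x) = -6*x
L(c, u) = -247/4 + c (L(c, u) = c - 247/4 = -247/4 + c)
z(k, B) = -5*B*(481 + k) (z(k, B) = (k + 481)*(B - 6*B) = (481 + k)*(-5*B) = -5*B*(481 + k))
C = -3547951/4 (C = (5*431*(-481 - 1*(-126)) - 121561) + (-247/4 - 340) = (5*431*(-481 + 126) - 121561) - 1607/4 = (5*431*(-355) - 121561) - 1607/4 = (-765025 - 121561) - 1607/4 = -886586 - 1607/4 = -3547951/4 ≈ -8.8699e+5)
1/C = 1/(-3547951/4) = -4/3547951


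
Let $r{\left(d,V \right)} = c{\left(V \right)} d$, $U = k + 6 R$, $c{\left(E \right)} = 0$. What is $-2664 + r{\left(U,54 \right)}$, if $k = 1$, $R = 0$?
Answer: $-2664$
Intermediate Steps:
$U = 1$ ($U = 1 + 6 \cdot 0 = 1 + 0 = 1$)
$r{\left(d,V \right)} = 0$ ($r{\left(d,V \right)} = 0 d = 0$)
$-2664 + r{\left(U,54 \right)} = -2664 + 0 = -2664$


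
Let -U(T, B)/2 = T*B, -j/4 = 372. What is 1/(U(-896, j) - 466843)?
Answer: -1/3133339 ≈ -3.1915e-7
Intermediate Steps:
j = -1488 (j = -4*372 = -1488)
U(T, B) = -2*B*T (U(T, B) = -2*T*B = -2*B*T)
1/(U(-896, j) - 466843) = 1/(-2*(-1488)*(-896) - 466843) = 1/(-2666496 - 466843) = 1/(-3133339) = -1/3133339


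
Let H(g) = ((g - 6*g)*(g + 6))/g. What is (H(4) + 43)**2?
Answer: 49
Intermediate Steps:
H(g) = -30 - 5*g (H(g) = ((-5*g)*(6 + g))/g = (-5*g*(6 + g))/g = -30 - 5*g)
(H(4) + 43)**2 = ((-30 - 5*4) + 43)**2 = ((-30 - 20) + 43)**2 = (-50 + 43)**2 = (-7)**2 = 49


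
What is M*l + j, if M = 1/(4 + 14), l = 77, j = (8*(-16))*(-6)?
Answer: 13901/18 ≈ 772.28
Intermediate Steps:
j = 768 (j = -128*(-6) = 768)
M = 1/18 ≈ 0.055556
M*l + j = (1/18)*77 + 768 = 77/18 + 768 = 13901/18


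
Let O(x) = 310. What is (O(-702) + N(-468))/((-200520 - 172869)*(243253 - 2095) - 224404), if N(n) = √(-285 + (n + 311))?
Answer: -155/45022984433 - I*√442/90045968866 ≈ -3.4427e-9 - 2.3348e-10*I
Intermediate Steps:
N(n) = √(26 + n) (N(n) = √(-285 + (311 + n)) = √(26 + n))
(O(-702) + N(-468))/((-200520 - 172869)*(243253 - 2095) - 224404) = (310 + √(26 - 468))/((-200520 - 172869)*(243253 - 2095) - 224404) = (310 + √(-442))/(-373389*241158 - 224404) = (310 + I*√442)/(-90045744462 - 224404) = (310 + I*√442)/(-90045968866) = (310 + I*√442)*(-1/90045968866) = -155/45022984433 - I*√442/90045968866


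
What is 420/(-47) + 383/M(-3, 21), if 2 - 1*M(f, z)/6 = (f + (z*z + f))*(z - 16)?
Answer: -5493961/612786 ≈ -8.9655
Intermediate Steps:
M(f, z) = 12 - 6*(-16 + z)*(z² + 2*f) (M(f, z) = 12 - 6*(f + (z*z + f))*(z - 16) = 12 - 6*(f + (z² + f))*(-16 + z) = 12 - 6*(f + (f + z²))*(-16 + z) = 12 - 6*(z² + 2*f)*(-16 + z) = 12 - 6*(-16 + z)*(z² + 2*f))
420/(-47) + 383/M(-3, 21) = 420/(-47) + 383/(12 - 6*21³ + 96*21² + 192*(-3) - 12*(-3)*21) = 420*(-1/47) + 383/(12 - 6*9261 + 96*441 - 576 + 756) = -420/47 + 383/(12 - 55566 + 42336 - 576 + 756) = -420/47 + 383/(-13038) = -420/47 + 383*(-1/13038) = -420/47 - 383/13038 = -5493961/612786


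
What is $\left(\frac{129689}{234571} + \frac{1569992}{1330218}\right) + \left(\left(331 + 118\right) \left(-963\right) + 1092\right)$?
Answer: $- \frac{67288341189946688}{156015283239} \approx -4.3129 \cdot 10^{5}$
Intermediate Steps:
$\left(\frac{129689}{234571} + \frac{1569992}{1330218}\right) + \left(\left(331 + 118\right) \left(-963\right) + 1092\right) = \left(129689 \cdot \frac{1}{234571} + 1569992 \cdot \frac{1}{1330218}\right) + \left(449 \left(-963\right) + 1092\right) = \left(\frac{129689}{234571} + \frac{784996}{665109}\right) + \left(-432387 + 1092\right) = \frac{270394617817}{156015283239} - 431295 = - \frac{67288341189946688}{156015283239}$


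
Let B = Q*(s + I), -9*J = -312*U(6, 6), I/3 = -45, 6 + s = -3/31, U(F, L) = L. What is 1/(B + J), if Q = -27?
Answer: 31/124546 ≈ 0.00024890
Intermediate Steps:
s = -189/31 (s = -6 - 3/31 = -189/31 ≈ -6.0968)
I = -135 (I = 3*(-45) = -135)
J = 208 (J = -(-104)*6/3 = -1/9*(-1872) = 208)
B = 118098/31 (B = -27*(-189/31 - 135) = -27*(-4374/31) = 118098/31 ≈ 3809.6)
1/(B + J) = 1/(118098/31 + 208) = 1/(124546/31) = 31/124546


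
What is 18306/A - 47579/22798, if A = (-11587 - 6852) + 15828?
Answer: -541568957/59525578 ≈ -9.0981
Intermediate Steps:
A = -2611 (A = -18439 + 15828 = -2611)
18306/A - 47579/22798 = 18306/(-2611) - 47579/22798 = 18306*(-1/2611) - 47579*1/22798 = -18306/2611 - 47579/22798 = -541568957/59525578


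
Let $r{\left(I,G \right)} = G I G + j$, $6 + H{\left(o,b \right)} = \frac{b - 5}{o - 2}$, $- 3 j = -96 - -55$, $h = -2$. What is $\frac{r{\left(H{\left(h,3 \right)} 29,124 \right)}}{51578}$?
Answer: $- \frac{7357375}{154734} \approx -47.549$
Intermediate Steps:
$j = \frac{41}{3}$ ($j = - \frac{-96 - -55}{3} = - \frac{-96 + 55}{3} = \left(- \frac{1}{3}\right) \left(-41\right) = \frac{41}{3} \approx 13.667$)
$H{\left(o,b \right)} = -6 + \frac{-5 + b}{-2 + o}$ ($H{\left(o,b \right)} = -6 + \frac{b - 5}{o - 2} = -6 + \frac{-5 + b}{-2 + o}$)
$r{\left(I,G \right)} = \frac{41}{3} + I G^{2}$ ($r{\left(I,G \right)} = G I G + \frac{41}{3} = I G^{2} + \frac{41}{3} = \frac{41}{3} + I G^{2}$)
$\frac{r{\left(H{\left(h,3 \right)} 29,124 \right)}}{51578} = \frac{\frac{41}{3} + \frac{7 + 3 - -12}{-2 - 2} \cdot 29 \cdot 124^{2}}{51578} = \left(\frac{41}{3} + \frac{7 + 3 + 12}{-4} \cdot 29 \cdot 15376\right) \frac{1}{51578} = \left(\frac{41}{3} + \left(- \frac{1}{4}\right) 22 \cdot 29 \cdot 15376\right) \frac{1}{51578} = \left(\frac{41}{3} + \left(- \frac{11}{2}\right) 29 \cdot 15376\right) \frac{1}{51578} = \left(\frac{41}{3} - 2452472\right) \frac{1}{51578} = \left(- \frac{7357375}{3}\right) \frac{1}{51578} = - \frac{7357375}{154734}$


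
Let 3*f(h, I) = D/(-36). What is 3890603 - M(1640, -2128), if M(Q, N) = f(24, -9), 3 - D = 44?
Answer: 420185083/108 ≈ 3.8906e+6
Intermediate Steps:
D = -41 (D = 3 - 1*44 = 3 - 44 = -41)
f(h, I) = 41/108 (f(h, I) = (-41/(-36))/3 = (-41*(-1/36))/3 = (⅓)*(41/36) = 41/108)
M(Q, N) = 41/108
3890603 - M(1640, -2128) = 3890603 - 1*41/108 = 3890603 - 41/108 = 420185083/108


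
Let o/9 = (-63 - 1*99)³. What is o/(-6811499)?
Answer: 38263752/6811499 ≈ 5.6175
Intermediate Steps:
o = -38263752 (o = 9*(-63 - 1*99)³ = 9*(-63 - 99)³ = 9*(-162)³ = 9*(-4251528) = -38263752)
o/(-6811499) = -38263752/(-6811499) = -38263752*(-1/6811499) = 38263752/6811499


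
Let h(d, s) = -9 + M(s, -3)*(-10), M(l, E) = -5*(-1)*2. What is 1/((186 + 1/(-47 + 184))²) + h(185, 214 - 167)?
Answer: -70782759732/649383289 ≈ -109.00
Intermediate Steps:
M(l, E) = 10 (M(l, E) = 5*2 = 10)
h(d, s) = -109 (h(d, s) = -9 + 10*(-10) = -9 - 100 = -109)
1/((186 + 1/(-47 + 184))²) + h(185, 214 - 167) = 1/((186 + 1/(-47 + 184))²) - 109 = 1/((186 + 1/137)²) - 109 = 1/((25483/137)²) - 109 = 1/(649383289/18769) - 109 = 18769/649383289 - 109 = -70782759732/649383289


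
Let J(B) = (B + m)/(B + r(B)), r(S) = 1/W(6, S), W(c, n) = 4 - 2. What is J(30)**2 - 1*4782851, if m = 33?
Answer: -17796972695/3721 ≈ -4.7828e+6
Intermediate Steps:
W(c, n) = 2
r(S) = 1/2
J(B) = (33 + B)/(1/2 + B) (J(B) = (B + 33)/(B + 1/2) = (33 + B)/(1/2 + B))
J(30)**2 - 1*4782851 = (2*(33 + 30)/(1 + 2*30))**2 - 1*4782851 = (2*63/(1 + 60))**2 - 4782851 = (2*63/61)**2 - 4782851 = (2*(1/61)*63)**2 - 4782851 = (126/61)**2 - 4782851 = 15876/3721 - 4782851 = -17796972695/3721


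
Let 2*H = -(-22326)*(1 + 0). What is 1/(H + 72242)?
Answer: 1/83405 ≈ 1.1990e-5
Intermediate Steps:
H = 11163 (H = (-(-22326)*(1 + 0))/2 = (-(-22326))/2 = (-7442*(-3))/2 = (½)*22326 = 11163)
1/(H + 72242) = 1/(11163 + 72242) = 1/83405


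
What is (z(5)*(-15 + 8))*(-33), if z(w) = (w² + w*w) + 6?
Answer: 12936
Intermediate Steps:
z(w) = 6 + 2*w² (z(w) = (w² + w²) + 6 = 2*w² + 6 = 6 + 2*w²)
(z(5)*(-15 + 8))*(-33) = ((6 + 2*5²)*(-15 + 8))*(-33) = ((6 + 2*25)*(-7))*(-33) = ((6 + 50)*(-7))*(-33) = (56*(-7))*(-33) = -392*(-33) = 12936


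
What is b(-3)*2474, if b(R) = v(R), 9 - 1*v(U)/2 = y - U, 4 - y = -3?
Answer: -4948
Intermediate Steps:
y = 7 (y = 4 - 1*(-3) = 4 + 3 = 7)
v(U) = 4 + 2*U (v(U) = 18 - 2*(7 - U) = 18 + (-14 + 2*U) = 4 + 2*U)
b(R) = 4 + 2*R
b(-3)*2474 = (4 + 2*(-3))*2474 = (4 - 6)*2474 = -2*2474 = -4948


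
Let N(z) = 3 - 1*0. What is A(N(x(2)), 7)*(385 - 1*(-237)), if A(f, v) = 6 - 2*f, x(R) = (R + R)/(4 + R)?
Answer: 0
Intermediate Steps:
x(R) = 2*R/(4 + R) (x(R) = (2*R)/(4 + R) = 2*R/(4 + R))
N(z) = 3 (N(z) = 3 + 0 = 3)
A(N(x(2)), 7)*(385 - 1*(-237)) = (6 - 2*3)*(385 - 1*(-237)) = (6 - 6)*(385 + 237) = 0*622 = 0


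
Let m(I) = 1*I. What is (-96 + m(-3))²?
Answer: 9801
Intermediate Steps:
m(I) = I
(-96 + m(-3))² = (-96 - 3)² = (-99)² = 9801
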